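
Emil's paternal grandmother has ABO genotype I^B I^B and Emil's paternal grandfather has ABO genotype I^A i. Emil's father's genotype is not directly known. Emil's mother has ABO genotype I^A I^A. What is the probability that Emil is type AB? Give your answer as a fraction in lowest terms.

1/2

Emil's father's ABO genotype from I^B I^B × I^A i: 1/2 I^A I^B, 1/2 I^B i.
Crossing each possibility with the mother I^A I^A and summing P(type AB): 1/2·1/2 + 1/2·1/2 = 1/2.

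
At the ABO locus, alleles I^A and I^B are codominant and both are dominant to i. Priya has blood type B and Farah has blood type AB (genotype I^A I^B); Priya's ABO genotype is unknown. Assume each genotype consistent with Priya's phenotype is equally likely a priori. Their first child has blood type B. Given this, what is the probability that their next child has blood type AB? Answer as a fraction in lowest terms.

Possible genotypes: Priya ∈ {I^B I^B, I^B i}; Farah ∈ {I^A I^B}.
Weight each parental genotype pair by prior × P(type-B child):
  I^B I^B × I^A I^B: posterior weight 1/2; P(next child type AB) = 1/2.
  I^B i × I^A I^B: posterior weight 1/2; P(next child type AB) = 1/4.
Weighted sum = 3/8.

3/8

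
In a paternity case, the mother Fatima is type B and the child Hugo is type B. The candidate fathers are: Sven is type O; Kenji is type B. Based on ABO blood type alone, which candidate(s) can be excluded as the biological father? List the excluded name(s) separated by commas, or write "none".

A candidate is excluded only if no genotype consistent with his phenotype could produce a type B child with a type B mother.
Every candidate has at least one consistent genotype combination, so none can be excluded.

none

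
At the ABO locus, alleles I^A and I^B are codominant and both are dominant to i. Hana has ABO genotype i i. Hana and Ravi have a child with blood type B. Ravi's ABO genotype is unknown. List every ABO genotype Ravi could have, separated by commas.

I^A I^B, I^B I^B, I^B i

For each candidate genotype of Ravi, check whether crossing it with i i can produce every observed child phenotype.
  I^A I^A → possible child types {A} ✗
  I^A I^B → possible child types {A, B} ✓
  I^A i → possible child types {O, A} ✗
  I^B I^B → possible child types {B} ✓
  I^B i → possible child types {O, B} ✓
  i i → possible child types {O} ✗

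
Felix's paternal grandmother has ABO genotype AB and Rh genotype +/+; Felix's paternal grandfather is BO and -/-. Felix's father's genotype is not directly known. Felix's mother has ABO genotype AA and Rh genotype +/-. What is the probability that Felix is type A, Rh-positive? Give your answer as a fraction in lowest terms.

Felix's father's ABO genotype from AB × BO: 1/4 AB, 1/4 AO, 1/4 BB, 1/4 BO.
Crossing each possibility with the mother AA and summing P(type A): 1/4·1/2 + 1/4·1 + 1/4·0 + 1/4·1/2 = 1/2.
Similarly for Rh via the father's Rh distribution: P(Rh+) = 3/4.
Independent loci: 1/2 × 3/4 = 3/8.

3/8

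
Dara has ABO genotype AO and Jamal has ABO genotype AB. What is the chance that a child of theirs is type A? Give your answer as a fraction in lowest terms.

ABO cross AO × AB → offspring phenotypes: 1/2 A, 1/4 B, 1/4 AB.
So P(type A) = 1/2.

1/2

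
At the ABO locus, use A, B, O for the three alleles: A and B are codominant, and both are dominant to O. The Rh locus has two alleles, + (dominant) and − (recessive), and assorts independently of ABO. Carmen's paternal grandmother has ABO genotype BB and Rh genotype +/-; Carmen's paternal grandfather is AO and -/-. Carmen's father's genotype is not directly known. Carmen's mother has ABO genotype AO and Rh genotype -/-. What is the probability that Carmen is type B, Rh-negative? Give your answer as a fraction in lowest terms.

Carmen's father's ABO genotype from BB × AO: 1/2 AB, 1/2 BO.
Crossing each possibility with the mother AO and summing P(type B): 1/2·1/4 + 1/2·1/4 = 1/4.
Similarly for Rh via the father's Rh distribution: P(Rh-) = 3/4.
Independent loci: 1/4 × 3/4 = 3/16.

3/16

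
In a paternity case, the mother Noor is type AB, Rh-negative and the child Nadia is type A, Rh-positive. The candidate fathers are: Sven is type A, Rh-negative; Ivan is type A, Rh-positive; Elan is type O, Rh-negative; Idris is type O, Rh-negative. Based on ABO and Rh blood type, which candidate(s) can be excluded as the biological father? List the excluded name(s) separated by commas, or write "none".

Sven, Elan, Idris

A candidate is excluded only if no genotype consistent with his phenotype could produce a type A, Rh-positive child with a type AB, Rh-negative mother.
Sven (type A, Rh-): no genotype consistent with that phenotype can produce a type-A Rh+ child with a type-AB mother.
Elan (type O, Rh-): no genotype consistent with that phenotype can produce a type-A Rh+ child with a type-AB mother.
Idris (type O, Rh-): no genotype consistent with that phenotype can produce a type-A Rh+ child with a type-AB mother.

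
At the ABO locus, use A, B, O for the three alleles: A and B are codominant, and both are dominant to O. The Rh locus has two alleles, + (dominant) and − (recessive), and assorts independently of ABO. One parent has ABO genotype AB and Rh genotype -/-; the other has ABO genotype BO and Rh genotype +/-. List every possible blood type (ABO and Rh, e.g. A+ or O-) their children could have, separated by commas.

A+, A-, B+, B-, AB+, AB-

Gametes from AB × BO give offspring ABO genotypes AB, AO, BB, BO, i.e. phenotypes A, B, AB.
Rh cross -/- × +/- → phenotypes Rh+, Rh-.
Combining independently: A+, A-, B+, B-, AB+, AB-.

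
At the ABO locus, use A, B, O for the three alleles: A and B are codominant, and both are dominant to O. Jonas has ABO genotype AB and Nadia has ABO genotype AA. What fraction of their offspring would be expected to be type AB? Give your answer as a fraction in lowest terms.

1/2

ABO cross AB × AA → offspring phenotypes: 1/2 A, 1/2 AB.
So P(type AB) = 1/2.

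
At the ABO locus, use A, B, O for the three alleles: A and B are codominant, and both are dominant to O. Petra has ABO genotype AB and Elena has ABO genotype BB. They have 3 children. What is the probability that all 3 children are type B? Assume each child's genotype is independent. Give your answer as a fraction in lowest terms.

ABO cross AB × BB → 1/2 B, 1/2 AB.
So P(type B) = 1/2 per child.
All 3 independent: (1/2)^3 = 1/8.

1/8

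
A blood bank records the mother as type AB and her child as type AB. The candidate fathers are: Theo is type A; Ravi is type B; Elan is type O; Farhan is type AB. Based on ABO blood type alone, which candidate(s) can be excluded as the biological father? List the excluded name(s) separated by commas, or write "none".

A candidate is excluded only if no genotype consistent with his phenotype could produce a type AB child with a type AB mother.
Elan (type O): no genotype consistent with that phenotype can produce a type-AB child with a type-AB mother.

Elan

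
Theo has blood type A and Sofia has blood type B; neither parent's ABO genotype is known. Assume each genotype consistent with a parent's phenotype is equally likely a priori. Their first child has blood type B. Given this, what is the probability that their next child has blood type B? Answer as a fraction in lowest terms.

5/12

Possible genotypes: Theo ∈ {I^A I^A, I^A i}; Sofia ∈ {I^B I^B, I^B i}.
Weight each parental genotype pair by prior × P(type-B child):
  I^A i × I^B I^B: posterior weight 2/3; P(next child type B) = 1/2.
  I^A i × I^B i: posterior weight 1/3; P(next child type B) = 1/4.
Weighted sum = 5/12.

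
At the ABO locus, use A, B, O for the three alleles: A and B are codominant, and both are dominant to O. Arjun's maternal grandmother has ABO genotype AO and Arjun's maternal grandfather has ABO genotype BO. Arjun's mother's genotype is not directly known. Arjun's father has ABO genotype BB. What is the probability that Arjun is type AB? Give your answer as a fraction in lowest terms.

Arjun's mother's ABO genotype from AO × BO: 1/4 AB, 1/4 AO, 1/4 BO, 1/4 OO.
Crossing each possibility with the father BB and summing P(type AB): 1/4·1/2 + 1/4·1/2 + 1/4·0 + 1/4·0 = 1/4.

1/4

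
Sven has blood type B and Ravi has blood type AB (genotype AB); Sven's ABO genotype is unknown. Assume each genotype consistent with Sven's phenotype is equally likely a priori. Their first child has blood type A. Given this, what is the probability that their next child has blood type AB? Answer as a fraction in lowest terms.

Possible genotypes: Sven ∈ {BB, BO}; Ravi ∈ {AB}.
Weight each parental genotype pair by prior × P(type-A child):
  BO × AB: posterior weight 1; P(next child type AB) = 1/4.
Weighted sum = 1/4.

1/4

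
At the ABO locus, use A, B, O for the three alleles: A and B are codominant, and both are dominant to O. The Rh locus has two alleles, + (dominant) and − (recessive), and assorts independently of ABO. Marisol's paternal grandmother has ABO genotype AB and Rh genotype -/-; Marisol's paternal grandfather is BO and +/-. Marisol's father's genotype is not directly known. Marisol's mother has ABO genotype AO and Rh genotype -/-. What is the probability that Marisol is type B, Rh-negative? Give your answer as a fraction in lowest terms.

3/16

Marisol's father's ABO genotype from AB × BO: 1/4 AB, 1/4 AO, 1/4 BB, 1/4 BO.
Crossing each possibility with the mother AO and summing P(type B): 1/4·1/4 + 1/4·0 + 1/4·1/2 + 1/4·1/4 = 1/4.
Similarly for Rh via the father's Rh distribution: P(Rh-) = 3/4.
Independent loci: 1/4 × 3/4 = 3/16.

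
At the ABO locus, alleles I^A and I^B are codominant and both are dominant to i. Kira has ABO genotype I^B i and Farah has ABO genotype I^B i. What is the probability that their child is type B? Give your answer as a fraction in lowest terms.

3/4

ABO cross I^B i × I^B i → offspring phenotypes: 1/4 O, 3/4 B.
So P(type B) = 3/4.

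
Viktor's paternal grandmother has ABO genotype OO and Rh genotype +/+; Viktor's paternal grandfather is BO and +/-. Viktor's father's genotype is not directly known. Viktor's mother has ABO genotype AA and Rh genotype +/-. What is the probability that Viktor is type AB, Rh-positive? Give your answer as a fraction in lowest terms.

7/32

Viktor's father's ABO genotype from OO × BO: 1/2 BO, 1/2 OO.
Crossing each possibility with the mother AA and summing P(type AB): 1/2·1/2 + 1/2·0 = 1/4.
Similarly for Rh via the father's Rh distribution: P(Rh+) = 7/8.
Independent loci: 1/4 × 7/8 = 7/32.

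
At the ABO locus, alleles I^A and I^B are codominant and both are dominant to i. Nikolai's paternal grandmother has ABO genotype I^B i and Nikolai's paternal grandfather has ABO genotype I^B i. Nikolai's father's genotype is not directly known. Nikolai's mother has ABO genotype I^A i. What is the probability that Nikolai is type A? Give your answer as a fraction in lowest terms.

Nikolai's father's ABO genotype from I^B i × I^B i: 1/4 I^B I^B, 1/2 I^B i, 1/4 i i.
Crossing each possibility with the mother I^A i and summing P(type A): 1/4·0 + 1/2·1/4 + 1/4·1/2 = 1/4.

1/4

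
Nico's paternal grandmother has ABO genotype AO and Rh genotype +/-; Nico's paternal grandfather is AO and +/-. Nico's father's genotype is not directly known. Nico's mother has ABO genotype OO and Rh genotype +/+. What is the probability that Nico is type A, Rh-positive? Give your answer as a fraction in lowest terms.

1/2

Nico's father's ABO genotype from AO × AO: 1/4 AA, 1/2 AO, 1/4 OO.
Crossing each possibility with the mother OO and summing P(type A): 1/4·1 + 1/2·1/2 + 1/4·0 = 1/2.
Similarly for Rh via the father's Rh distribution: P(Rh+) = 1.
Independent loci: 1/2 × 1 = 1/2.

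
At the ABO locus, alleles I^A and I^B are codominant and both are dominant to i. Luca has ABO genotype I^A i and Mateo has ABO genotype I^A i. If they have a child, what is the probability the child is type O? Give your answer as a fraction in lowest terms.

1/4

ABO cross I^A i × I^A i → offspring phenotypes: 1/4 O, 3/4 A.
So P(type O) = 1/4.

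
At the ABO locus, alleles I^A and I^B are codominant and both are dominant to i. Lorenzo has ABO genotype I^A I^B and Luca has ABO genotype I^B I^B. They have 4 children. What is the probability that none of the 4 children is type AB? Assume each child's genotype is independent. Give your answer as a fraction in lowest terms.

ABO cross I^A I^B × I^B I^B → 1/2 B, 1/2 AB.
So P(type AB) = 1/2 per child.
P(not type AB) = 1/2 for one child; (1/2)^4 = 1/16.

1/16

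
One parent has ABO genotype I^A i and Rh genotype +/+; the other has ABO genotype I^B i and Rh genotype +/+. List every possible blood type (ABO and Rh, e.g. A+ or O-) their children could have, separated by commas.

O+, A+, B+, AB+

Gametes from I^A i × I^B i give offspring ABO genotypes I^A I^B, I^A i, I^B i, i i, i.e. phenotypes O, A, B, AB.
Rh cross +/+ × +/+ → phenotypes Rh+.
Combining independently: O+, A+, B+, AB+.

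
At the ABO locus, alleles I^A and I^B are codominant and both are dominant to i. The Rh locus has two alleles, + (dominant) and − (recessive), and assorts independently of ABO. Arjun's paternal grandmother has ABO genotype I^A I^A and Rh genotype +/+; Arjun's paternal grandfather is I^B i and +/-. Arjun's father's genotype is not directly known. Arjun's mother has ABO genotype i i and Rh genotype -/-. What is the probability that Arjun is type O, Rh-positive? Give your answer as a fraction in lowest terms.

3/16

Arjun's father's ABO genotype from I^A I^A × I^B i: 1/2 I^A I^B, 1/2 I^A i.
Crossing each possibility with the mother i i and summing P(type O): 1/2·0 + 1/2·1/2 = 1/4.
Similarly for Rh via the father's Rh distribution: P(Rh+) = 3/4.
Independent loci: 1/4 × 3/4 = 3/16.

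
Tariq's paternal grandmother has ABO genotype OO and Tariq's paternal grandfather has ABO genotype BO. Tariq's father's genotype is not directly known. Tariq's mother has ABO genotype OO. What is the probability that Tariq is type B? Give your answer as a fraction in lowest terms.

1/4

Tariq's father's ABO genotype from OO × BO: 1/2 BO, 1/2 OO.
Crossing each possibility with the mother OO and summing P(type B): 1/2·1/2 + 1/2·0 = 1/4.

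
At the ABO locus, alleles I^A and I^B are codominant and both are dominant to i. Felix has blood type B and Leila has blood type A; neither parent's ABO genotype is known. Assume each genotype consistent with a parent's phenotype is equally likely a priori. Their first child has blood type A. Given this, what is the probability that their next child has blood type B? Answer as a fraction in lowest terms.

Possible genotypes: Felix ∈ {I^B I^B, I^B i}; Leila ∈ {I^A I^A, I^A i}.
Weight each parental genotype pair by prior × P(type-A child):
  I^B i × I^A I^A: posterior weight 2/3; P(next child type B) = 0.
  I^B i × I^A i: posterior weight 1/3; P(next child type B) = 1/4.
Weighted sum = 1/12.

1/12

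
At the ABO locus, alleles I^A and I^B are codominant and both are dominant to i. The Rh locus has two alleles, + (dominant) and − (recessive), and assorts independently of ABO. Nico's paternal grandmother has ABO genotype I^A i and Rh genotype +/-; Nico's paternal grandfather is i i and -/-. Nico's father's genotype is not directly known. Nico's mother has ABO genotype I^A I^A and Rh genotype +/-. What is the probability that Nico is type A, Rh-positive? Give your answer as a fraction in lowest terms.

5/8

Nico's father's ABO genotype from I^A i × i i: 1/2 I^A i, 1/2 i i.
Crossing each possibility with the mother I^A I^A and summing P(type A): 1/2·1 + 1/2·1 = 1.
Similarly for Rh via the father's Rh distribution: P(Rh+) = 5/8.
Independent loci: 1 × 5/8 = 5/8.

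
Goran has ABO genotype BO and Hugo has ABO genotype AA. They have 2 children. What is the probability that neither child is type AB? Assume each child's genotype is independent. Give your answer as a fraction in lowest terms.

ABO cross BO × AA → 1/2 A, 1/2 AB.
So P(type AB) = 1/2 per child.
P(not type AB) = 1/2 for one child; (1/2)^2 = 1/4.

1/4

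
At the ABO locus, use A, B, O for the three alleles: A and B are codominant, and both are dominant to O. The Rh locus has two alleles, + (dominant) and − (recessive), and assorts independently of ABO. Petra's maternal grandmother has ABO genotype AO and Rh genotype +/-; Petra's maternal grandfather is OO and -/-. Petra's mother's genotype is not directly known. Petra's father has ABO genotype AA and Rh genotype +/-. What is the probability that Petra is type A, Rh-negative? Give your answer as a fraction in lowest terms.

3/8

Petra's mother's ABO genotype from AO × OO: 1/2 AO, 1/2 OO.
Crossing each possibility with the father AA and summing P(type A): 1/2·1 + 1/2·1 = 1.
Similarly for Rh via the mother's Rh distribution: P(Rh-) = 3/8.
Independent loci: 1 × 3/8 = 3/8.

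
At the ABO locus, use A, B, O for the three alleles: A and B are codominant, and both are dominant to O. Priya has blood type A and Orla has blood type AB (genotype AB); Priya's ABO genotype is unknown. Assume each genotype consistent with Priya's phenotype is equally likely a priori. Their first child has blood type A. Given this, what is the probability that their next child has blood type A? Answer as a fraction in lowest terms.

1/2

Possible genotypes: Priya ∈ {AA, AO}; Orla ∈ {AB}.
Weight each parental genotype pair by prior × P(type-A child):
  AA × AB: posterior weight 1/2; P(next child type A) = 1/2.
  AO × AB: posterior weight 1/2; P(next child type A) = 1/2.
Weighted sum = 1/2.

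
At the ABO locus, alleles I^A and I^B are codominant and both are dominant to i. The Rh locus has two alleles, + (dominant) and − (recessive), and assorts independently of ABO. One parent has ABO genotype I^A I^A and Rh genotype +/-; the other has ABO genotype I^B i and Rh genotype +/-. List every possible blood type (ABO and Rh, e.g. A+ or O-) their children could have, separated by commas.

Gametes from I^A I^A × I^B i give offspring ABO genotypes I^A I^B, I^A i, i.e. phenotypes A, AB.
Rh cross +/- × +/- → phenotypes Rh+, Rh-.
Combining independently: A+, A-, AB+, AB-.

A+, A-, AB+, AB-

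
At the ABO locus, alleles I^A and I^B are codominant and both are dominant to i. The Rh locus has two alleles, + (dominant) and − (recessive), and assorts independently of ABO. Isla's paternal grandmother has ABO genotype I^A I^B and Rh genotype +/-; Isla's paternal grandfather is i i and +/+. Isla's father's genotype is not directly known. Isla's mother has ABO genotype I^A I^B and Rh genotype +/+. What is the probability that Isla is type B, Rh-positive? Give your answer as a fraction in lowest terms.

Isla's father's ABO genotype from I^A I^B × i i: 1/2 I^A i, 1/2 I^B i.
Crossing each possibility with the mother I^A I^B and summing P(type B): 1/2·1/4 + 1/2·1/2 = 3/8.
Similarly for Rh via the father's Rh distribution: P(Rh+) = 1.
Independent loci: 3/8 × 1 = 3/8.

3/8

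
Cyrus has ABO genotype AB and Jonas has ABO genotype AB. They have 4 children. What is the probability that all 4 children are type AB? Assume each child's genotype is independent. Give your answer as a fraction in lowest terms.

ABO cross AB × AB → 1/4 A, 1/4 B, 1/2 AB.
So P(type AB) = 1/2 per child.
All 4 independent: (1/2)^4 = 1/16.

1/16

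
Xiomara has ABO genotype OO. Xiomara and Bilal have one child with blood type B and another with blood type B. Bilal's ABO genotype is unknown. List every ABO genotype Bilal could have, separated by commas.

AB, BB, BO

For each candidate genotype of Bilal, check whether crossing it with OO can produce every observed child phenotype.
  AA → possible child types {A} ✗
  AB → possible child types {A, B} ✓
  AO → possible child types {O, A} ✗
  BB → possible child types {B} ✓
  BO → possible child types {O, B} ✓
  OO → possible child types {O} ✗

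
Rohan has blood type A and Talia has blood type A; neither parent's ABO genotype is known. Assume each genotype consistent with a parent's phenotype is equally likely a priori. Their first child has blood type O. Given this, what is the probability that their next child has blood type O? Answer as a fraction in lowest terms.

1/4

Possible genotypes: Rohan ∈ {AA, AO}; Talia ∈ {AA, AO}.
Weight each parental genotype pair by prior × P(type-O child):
  AO × AO: posterior weight 1; P(next child type O) = 1/4.
Weighted sum = 1/4.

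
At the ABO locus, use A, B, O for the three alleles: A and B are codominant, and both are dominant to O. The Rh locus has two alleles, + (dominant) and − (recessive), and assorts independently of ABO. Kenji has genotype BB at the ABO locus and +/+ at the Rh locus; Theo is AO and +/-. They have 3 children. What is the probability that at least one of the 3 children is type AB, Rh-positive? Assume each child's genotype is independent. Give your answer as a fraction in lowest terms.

ABO cross BB × AO → 1/2 B, 1/2 AB.
Rh cross +/+ × +/- → 1 Rh+; so P(type AB, Rh-positive) = 1/2 × 1 = 1/2 per child.
P(none) = (1/2)^3 = 1/8; P(at least one) = 1 − 1/8 = 7/8.

7/8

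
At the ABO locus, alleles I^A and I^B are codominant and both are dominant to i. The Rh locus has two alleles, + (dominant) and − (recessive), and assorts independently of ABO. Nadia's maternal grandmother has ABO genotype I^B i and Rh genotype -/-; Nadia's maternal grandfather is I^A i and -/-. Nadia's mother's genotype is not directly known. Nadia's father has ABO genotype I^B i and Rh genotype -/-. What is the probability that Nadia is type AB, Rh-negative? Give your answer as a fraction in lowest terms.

1/8

Nadia's mother's ABO genotype from I^B i × I^A i: 1/4 I^A I^B, 1/4 I^A i, 1/4 I^B i, 1/4 i i.
Crossing each possibility with the father I^B i and summing P(type AB): 1/4·1/4 + 1/4·1/4 + 1/4·0 + 1/4·0 = 1/8.
Similarly for Rh via the mother's Rh distribution: P(Rh-) = 1.
Independent loci: 1/8 × 1 = 1/8.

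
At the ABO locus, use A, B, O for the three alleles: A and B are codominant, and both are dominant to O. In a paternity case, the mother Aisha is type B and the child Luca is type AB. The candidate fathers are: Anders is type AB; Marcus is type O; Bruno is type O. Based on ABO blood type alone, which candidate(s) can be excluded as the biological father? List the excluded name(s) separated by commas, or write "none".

Marcus, Bruno

A candidate is excluded only if no genotype consistent with his phenotype could produce a type AB child with a type B mother.
Marcus (type O): no genotype consistent with that phenotype can produce a type-AB child with a type-B mother.
Bruno (type O): no genotype consistent with that phenotype can produce a type-AB child with a type-B mother.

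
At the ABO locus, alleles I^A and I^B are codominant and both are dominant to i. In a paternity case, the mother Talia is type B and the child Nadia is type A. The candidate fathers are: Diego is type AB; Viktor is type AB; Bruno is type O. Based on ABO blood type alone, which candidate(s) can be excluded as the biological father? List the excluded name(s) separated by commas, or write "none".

Bruno

A candidate is excluded only if no genotype consistent with his phenotype could produce a type A child with a type B mother.
Bruno (type O): no genotype consistent with that phenotype can produce a type-A child with a type-B mother.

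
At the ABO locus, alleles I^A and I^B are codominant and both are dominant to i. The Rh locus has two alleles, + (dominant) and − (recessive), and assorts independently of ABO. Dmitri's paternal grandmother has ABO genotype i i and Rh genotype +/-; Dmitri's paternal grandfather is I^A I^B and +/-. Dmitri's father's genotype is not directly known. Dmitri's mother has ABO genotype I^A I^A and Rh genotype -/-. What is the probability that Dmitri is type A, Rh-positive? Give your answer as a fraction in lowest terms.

Dmitri's father's ABO genotype from i i × I^A I^B: 1/2 I^A i, 1/2 I^B i.
Crossing each possibility with the mother I^A I^A and summing P(type A): 1/2·1 + 1/2·1/2 = 3/4.
Similarly for Rh via the father's Rh distribution: P(Rh+) = 1/2.
Independent loci: 3/4 × 1/2 = 3/8.

3/8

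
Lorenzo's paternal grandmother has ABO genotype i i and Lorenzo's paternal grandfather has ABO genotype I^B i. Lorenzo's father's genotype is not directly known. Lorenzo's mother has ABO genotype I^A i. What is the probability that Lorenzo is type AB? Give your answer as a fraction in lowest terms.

Lorenzo's father's ABO genotype from i i × I^B i: 1/2 I^B i, 1/2 i i.
Crossing each possibility with the mother I^A i and summing P(type AB): 1/2·1/4 + 1/2·0 = 1/8.

1/8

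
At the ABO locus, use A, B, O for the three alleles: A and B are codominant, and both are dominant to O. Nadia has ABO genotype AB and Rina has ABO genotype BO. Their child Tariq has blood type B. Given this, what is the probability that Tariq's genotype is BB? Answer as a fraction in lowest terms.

Cross AB × BO → 1/4 AB, 1/4 AO, 1/4 BB, 1/4 BO.
Type-B genotypes among offspring: BB (1/4), BO (1/4); total 1/2.
P(BB | type B) = (1/4) / (1/2) = 1/2.

1/2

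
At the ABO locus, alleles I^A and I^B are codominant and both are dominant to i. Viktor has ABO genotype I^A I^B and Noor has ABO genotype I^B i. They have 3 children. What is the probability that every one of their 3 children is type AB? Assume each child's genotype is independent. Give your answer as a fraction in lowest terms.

ABO cross I^A I^B × I^B i → 1/4 A, 1/2 B, 1/4 AB.
So P(type AB) = 1/4 per child.
All 3 independent: (1/4)^3 = 1/64.

1/64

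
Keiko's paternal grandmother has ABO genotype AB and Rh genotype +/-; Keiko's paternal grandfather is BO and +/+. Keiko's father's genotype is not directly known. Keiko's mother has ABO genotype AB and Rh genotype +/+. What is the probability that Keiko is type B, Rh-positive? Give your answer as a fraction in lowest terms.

Keiko's father's ABO genotype from AB × BO: 1/4 AB, 1/4 AO, 1/4 BB, 1/4 BO.
Crossing each possibility with the mother AB and summing P(type B): 1/4·1/4 + 1/4·1/4 + 1/4·1/2 + 1/4·1/2 = 3/8.
Similarly for Rh via the father's Rh distribution: P(Rh+) = 1.
Independent loci: 3/8 × 1 = 3/8.

3/8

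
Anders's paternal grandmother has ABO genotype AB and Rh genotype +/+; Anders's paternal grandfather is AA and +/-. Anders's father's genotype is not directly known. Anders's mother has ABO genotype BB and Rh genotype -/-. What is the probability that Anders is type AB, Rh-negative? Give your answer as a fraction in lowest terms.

Anders's father's ABO genotype from AB × AA: 1/2 AA, 1/2 AB.
Crossing each possibility with the mother BB and summing P(type AB): 1/2·1 + 1/2·1/2 = 3/4.
Similarly for Rh via the father's Rh distribution: P(Rh-) = 1/4.
Independent loci: 3/4 × 1/4 = 3/16.

3/16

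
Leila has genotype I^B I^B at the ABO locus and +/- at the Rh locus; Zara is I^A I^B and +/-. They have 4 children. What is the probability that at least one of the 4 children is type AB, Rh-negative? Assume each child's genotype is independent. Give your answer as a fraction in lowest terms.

1695/4096

ABO cross I^B I^B × I^A I^B → 1/2 B, 1/2 AB.
Rh cross +/- × +/- → 3/4 Rh+, 1/4 Rh-; so P(type AB, Rh-negative) = 1/2 × 1/4 = 1/8 per child.
P(none) = (7/8)^4 = 2401/4096; P(at least one) = 1 − 2401/4096 = 1695/4096.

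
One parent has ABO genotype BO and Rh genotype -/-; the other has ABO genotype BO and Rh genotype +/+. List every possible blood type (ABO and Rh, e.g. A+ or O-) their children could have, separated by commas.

Gametes from BO × BO give offspring ABO genotypes BB, BO, OO, i.e. phenotypes O, B.
Rh cross -/- × +/+ → phenotypes Rh+.
Combining independently: O+, B+.

O+, B+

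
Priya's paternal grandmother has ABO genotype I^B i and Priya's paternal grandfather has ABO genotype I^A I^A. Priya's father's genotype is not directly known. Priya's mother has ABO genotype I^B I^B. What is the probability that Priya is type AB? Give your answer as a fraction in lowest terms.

Priya's father's ABO genotype from I^B i × I^A I^A: 1/2 I^A I^B, 1/2 I^A i.
Crossing each possibility with the mother I^B I^B and summing P(type AB): 1/2·1/2 + 1/2·1/2 = 1/2.

1/2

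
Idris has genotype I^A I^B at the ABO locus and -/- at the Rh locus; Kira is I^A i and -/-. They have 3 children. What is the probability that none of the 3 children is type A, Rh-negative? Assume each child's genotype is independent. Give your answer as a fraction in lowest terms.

ABO cross I^A I^B × I^A i → 1/2 A, 1/4 B, 1/4 AB.
Rh cross -/- × -/- → 1 Rh-; so P(type A, Rh-negative) = 1/2 × 1 = 1/2 per child.
P(not type A, Rh-negative) = 1/2 for one child; (1/2)^3 = 1/8.

1/8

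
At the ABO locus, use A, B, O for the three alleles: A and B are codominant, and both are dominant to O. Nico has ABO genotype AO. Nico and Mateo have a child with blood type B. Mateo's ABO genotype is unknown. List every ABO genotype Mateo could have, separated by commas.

For each candidate genotype of Mateo, check whether crossing it with AO can produce every observed child phenotype.
  AA → possible child types {A} ✗
  AB → possible child types {A, B, AB} ✓
  AO → possible child types {O, A} ✗
  BB → possible child types {B, AB} ✓
  BO → possible child types {O, A, B, AB} ✓
  OO → possible child types {O, A} ✗

AB, BB, BO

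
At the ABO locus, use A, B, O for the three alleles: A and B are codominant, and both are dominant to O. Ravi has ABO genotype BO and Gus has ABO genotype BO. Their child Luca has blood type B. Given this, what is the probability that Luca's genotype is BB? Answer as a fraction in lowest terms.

1/3

Cross BO × BO → 1/4 BB, 1/2 BO, 1/4 OO.
Type-B genotypes among offspring: BB (1/4), BO (1/2); total 3/4.
P(BB | type B) = (1/4) / (3/4) = 1/3.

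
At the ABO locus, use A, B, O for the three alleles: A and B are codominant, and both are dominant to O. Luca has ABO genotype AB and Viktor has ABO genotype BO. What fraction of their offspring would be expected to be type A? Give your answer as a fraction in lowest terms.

1/4

ABO cross AB × BO → offspring phenotypes: 1/4 A, 1/2 B, 1/4 AB.
So P(type A) = 1/4.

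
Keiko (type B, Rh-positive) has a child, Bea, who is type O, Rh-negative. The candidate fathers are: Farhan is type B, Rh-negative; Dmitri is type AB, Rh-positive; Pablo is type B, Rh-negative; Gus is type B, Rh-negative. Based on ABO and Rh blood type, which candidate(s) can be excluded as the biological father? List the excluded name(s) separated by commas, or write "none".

A candidate is excluded only if no genotype consistent with his phenotype could produce a type O, Rh-negative child with a type B, Rh-positive mother.
Dmitri (type AB, Rh+): no genotype consistent with that phenotype can produce a type-O Rh- child with a type-B mother.

Dmitri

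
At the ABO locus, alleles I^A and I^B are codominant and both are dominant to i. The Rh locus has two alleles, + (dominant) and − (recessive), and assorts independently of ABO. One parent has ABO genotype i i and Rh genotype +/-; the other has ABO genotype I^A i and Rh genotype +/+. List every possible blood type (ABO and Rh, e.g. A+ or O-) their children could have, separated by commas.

O+, A+

Gametes from i i × I^A i give offspring ABO genotypes I^A i, i i, i.e. phenotypes O, A.
Rh cross +/- × +/+ → phenotypes Rh+.
Combining independently: O+, A+.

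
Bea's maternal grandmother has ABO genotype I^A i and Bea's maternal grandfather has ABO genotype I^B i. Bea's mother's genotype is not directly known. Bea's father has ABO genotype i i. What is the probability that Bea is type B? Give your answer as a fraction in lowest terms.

Bea's mother's ABO genotype from I^A i × I^B i: 1/4 I^A I^B, 1/4 I^A i, 1/4 I^B i, 1/4 i i.
Crossing each possibility with the father i i and summing P(type B): 1/4·1/2 + 1/4·0 + 1/4·1/2 + 1/4·0 = 1/4.

1/4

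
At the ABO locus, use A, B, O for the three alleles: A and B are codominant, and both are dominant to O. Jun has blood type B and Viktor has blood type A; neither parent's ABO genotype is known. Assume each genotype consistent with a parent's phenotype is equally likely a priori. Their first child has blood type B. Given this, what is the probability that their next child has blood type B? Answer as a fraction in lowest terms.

5/12

Possible genotypes: Jun ∈ {BB, BO}; Viktor ∈ {AA, AO}.
Weight each parental genotype pair by prior × P(type-B child):
  BB × AO: posterior weight 2/3; P(next child type B) = 1/2.
  BO × AO: posterior weight 1/3; P(next child type B) = 1/4.
Weighted sum = 5/12.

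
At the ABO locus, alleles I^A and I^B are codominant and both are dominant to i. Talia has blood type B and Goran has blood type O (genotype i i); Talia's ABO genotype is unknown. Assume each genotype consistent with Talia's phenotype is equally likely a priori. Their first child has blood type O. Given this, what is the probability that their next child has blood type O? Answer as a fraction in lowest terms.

Possible genotypes: Talia ∈ {I^B I^B, I^B i}; Goran ∈ {i i}.
Weight each parental genotype pair by prior × P(type-O child):
  I^B i × i i: posterior weight 1; P(next child type O) = 1/2.
Weighted sum = 1/2.

1/2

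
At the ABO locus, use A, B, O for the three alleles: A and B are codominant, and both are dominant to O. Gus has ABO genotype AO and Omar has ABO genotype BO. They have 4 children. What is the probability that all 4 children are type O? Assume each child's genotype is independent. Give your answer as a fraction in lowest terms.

ABO cross AO × BO → 1/4 O, 1/4 A, 1/4 B, 1/4 AB.
So P(type O) = 1/4 per child.
All 4 independent: (1/4)^4 = 1/256.

1/256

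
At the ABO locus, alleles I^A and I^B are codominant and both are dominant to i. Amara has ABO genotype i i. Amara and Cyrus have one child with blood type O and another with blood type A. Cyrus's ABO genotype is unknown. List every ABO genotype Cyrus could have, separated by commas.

For each candidate genotype of Cyrus, check whether crossing it with i i can produce every observed child phenotype.
  I^A I^A → possible child types {A} ✗
  I^A I^B → possible child types {A, B} ✗
  I^A i → possible child types {O, A} ✓
  I^B I^B → possible child types {B} ✗
  I^B i → possible child types {O, B} ✗
  i i → possible child types {O} ✗

I^A i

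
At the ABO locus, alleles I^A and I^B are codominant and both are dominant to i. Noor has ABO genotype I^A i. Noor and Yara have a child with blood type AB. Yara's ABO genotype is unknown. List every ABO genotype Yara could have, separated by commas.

I^A I^B, I^B I^B, I^B i

For each candidate genotype of Yara, check whether crossing it with I^A i can produce every observed child phenotype.
  I^A I^A → possible child types {A} ✗
  I^A I^B → possible child types {A, B, AB} ✓
  I^A i → possible child types {O, A} ✗
  I^B I^B → possible child types {B, AB} ✓
  I^B i → possible child types {O, A, B, AB} ✓
  i i → possible child types {O, A} ✗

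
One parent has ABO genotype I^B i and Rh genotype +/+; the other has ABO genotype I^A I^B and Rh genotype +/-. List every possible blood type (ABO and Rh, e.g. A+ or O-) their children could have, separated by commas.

A+, B+, AB+

Gametes from I^B i × I^A I^B give offspring ABO genotypes I^A I^B, I^A i, I^B I^B, I^B i, i.e. phenotypes A, B, AB.
Rh cross +/+ × +/- → phenotypes Rh+.
Combining independently: A+, B+, AB+.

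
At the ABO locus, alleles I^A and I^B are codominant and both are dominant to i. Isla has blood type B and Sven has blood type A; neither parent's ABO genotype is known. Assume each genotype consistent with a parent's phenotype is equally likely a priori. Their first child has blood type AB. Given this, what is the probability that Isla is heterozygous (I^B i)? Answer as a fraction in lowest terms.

Possible genotypes: Isla ∈ {I^B I^B, I^B i}; Sven ∈ {I^A I^A, I^A i}.
Weight each parental genotype pair by prior × P(type-AB child):
  I^B I^B × I^A I^A: posterior weight 4/9.
  I^B I^B × I^A i: posterior weight 2/9.
  I^B i × I^A I^A: posterior weight 2/9.
  I^B i × I^A i: posterior weight 1/9.
Sum the posterior weight over pairs where Isla is I^B i: 1/3.

1/3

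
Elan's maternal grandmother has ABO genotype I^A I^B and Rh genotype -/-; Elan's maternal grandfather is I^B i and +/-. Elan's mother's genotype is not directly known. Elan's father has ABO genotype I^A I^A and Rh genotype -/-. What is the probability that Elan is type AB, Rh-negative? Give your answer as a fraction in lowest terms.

3/8

Elan's mother's ABO genotype from I^A I^B × I^B i: 1/4 I^A I^B, 1/4 I^A i, 1/4 I^B I^B, 1/4 I^B i.
Crossing each possibility with the father I^A I^A and summing P(type AB): 1/4·1/2 + 1/4·0 + 1/4·1 + 1/4·1/2 = 1/2.
Similarly for Rh via the mother's Rh distribution: P(Rh-) = 3/4.
Independent loci: 1/2 × 3/4 = 3/8.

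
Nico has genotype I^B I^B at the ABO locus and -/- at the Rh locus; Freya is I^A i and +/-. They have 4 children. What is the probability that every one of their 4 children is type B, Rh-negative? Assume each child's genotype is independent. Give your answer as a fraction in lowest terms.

ABO cross I^B I^B × I^A i → 1/2 B, 1/2 AB.
Rh cross -/- × +/- → 1/2 Rh+, 1/2 Rh-; so P(type B, Rh-negative) = 1/2 × 1/2 = 1/4 per child.
All 4 independent: (1/4)^4 = 1/256.

1/256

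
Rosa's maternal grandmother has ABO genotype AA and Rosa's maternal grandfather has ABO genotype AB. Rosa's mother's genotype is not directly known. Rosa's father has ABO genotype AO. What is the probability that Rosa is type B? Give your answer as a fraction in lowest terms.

1/8

Rosa's mother's ABO genotype from AA × AB: 1/2 AA, 1/2 AB.
Crossing each possibility with the father AO and summing P(type B): 1/2·0 + 1/2·1/4 = 1/8.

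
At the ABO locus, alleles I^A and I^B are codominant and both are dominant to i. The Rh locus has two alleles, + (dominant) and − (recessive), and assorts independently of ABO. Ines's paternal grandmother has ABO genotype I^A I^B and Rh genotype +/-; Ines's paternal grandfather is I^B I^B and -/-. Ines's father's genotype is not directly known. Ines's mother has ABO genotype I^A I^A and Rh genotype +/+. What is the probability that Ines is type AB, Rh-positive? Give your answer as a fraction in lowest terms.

Ines's father's ABO genotype from I^A I^B × I^B I^B: 1/2 I^A I^B, 1/2 I^B I^B.
Crossing each possibility with the mother I^A I^A and summing P(type AB): 1/2·1/2 + 1/2·1 = 3/4.
Similarly for Rh via the father's Rh distribution: P(Rh+) = 1.
Independent loci: 3/4 × 1 = 3/4.

3/4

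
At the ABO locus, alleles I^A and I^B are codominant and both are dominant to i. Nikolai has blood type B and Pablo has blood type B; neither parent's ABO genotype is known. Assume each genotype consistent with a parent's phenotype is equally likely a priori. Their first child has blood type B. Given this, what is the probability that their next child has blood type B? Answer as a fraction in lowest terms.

Possible genotypes: Nikolai ∈ {I^B I^B, I^B i}; Pablo ∈ {I^B I^B, I^B i}.
Weight each parental genotype pair by prior × P(type-B child):
  I^B I^B × I^B I^B: posterior weight 4/15; P(next child type B) = 1.
  I^B I^B × I^B i: posterior weight 4/15; P(next child type B) = 1.
  I^B i × I^B I^B: posterior weight 4/15; P(next child type B) = 1.
  I^B i × I^B i: posterior weight 1/5; P(next child type B) = 3/4.
Weighted sum = 19/20.

19/20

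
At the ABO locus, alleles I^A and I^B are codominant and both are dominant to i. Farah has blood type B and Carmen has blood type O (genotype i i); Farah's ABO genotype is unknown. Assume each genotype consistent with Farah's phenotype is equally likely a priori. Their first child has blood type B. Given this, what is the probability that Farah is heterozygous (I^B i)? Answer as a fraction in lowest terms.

1/3

Possible genotypes: Farah ∈ {I^B I^B, I^B i}; Carmen ∈ {i i}.
Weight each parental genotype pair by prior × P(type-B child):
  I^B I^B × i i: posterior weight 2/3.
  I^B i × i i: posterior weight 1/3.
Sum the posterior weight over pairs where Farah is I^B i: 1/3.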